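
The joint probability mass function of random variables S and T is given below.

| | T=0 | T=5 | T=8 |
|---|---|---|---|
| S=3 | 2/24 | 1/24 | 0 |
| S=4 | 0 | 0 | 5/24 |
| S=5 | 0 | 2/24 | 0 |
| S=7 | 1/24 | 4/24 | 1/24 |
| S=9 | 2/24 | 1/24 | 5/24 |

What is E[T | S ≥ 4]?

P(S ≥ 4) = 7/8.
Σ T·P over the event = 8·(5/24) + 5·(2/24) + 0·(1/24) + 5·(4/24) + 8·(1/24) + 0·(2/24) + 5·(1/24) + 8·(5/24) = 41/8.
E[T | S ≥ 4] = (41/8) / (7/8) = 41/7.

41/7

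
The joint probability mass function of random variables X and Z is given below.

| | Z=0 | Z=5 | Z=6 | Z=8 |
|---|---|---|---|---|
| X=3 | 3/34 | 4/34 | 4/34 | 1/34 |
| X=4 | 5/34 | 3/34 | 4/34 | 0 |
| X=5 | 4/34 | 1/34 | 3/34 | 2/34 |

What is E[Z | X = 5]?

39/10

P(X = 5) = 5/17.
Σ Z·P over the event = 0·(4/34) + 5·(1/34) + 6·(3/34) + 8·(2/34) = 39/34.
E[Z | X = 5] = (39/34) / (5/17) = 39/10.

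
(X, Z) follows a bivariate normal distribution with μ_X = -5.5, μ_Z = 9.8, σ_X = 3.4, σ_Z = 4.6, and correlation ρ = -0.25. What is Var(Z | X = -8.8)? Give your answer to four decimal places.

For a bivariate normal, Var(Z | X=x) = σ_Z²(1 − ρ²).
Var(Z | X=-8.8) = (4.6)²·(1 − (-0.25)²) = 21.16·0.9375 = 19.8375.

19.8375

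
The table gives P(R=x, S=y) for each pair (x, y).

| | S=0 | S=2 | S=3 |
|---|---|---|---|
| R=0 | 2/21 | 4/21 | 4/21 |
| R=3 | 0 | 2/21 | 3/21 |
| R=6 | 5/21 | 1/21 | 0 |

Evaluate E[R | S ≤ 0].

30/7

P(S ≤ 0) = 1/3.
Summing R·P(R=x,S=y) over the conditioning event gives 10/7.
E[R | S ≤ 0] = (10/7) / (1/3) = 30/7.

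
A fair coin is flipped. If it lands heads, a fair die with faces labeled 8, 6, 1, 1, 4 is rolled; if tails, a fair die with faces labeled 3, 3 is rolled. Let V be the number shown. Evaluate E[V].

7/2

E[V | heads] = (8+6+1+1+4)/5 = 4.
E[V | tails] = (3+3)/2 = 3.
E[V] = (1/2)·(4) + (1/2)·(3) = 7/2.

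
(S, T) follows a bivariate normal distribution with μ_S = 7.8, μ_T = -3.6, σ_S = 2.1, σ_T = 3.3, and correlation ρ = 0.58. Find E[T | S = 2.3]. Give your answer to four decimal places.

-8.6129

E[T | S=x] = μ_T + ρ(σ_T/σ_S)(x − μ_S) for jointly normal variables.
E[T | S=2.3] = -3.6 + (0.58)·(3.3/2.1)·(2.3 − (7.8)) = -3.6 + (0.91143)·(-5.5) = -8.6129.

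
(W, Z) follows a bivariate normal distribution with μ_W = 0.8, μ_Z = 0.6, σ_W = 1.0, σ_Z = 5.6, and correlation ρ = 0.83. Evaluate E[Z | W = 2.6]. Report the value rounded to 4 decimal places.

8.9664

For a bivariate normal, E[Z | W=x] = μ_Z + ρ·(σ_Z/σ_W)·(x − μ_W).
E[Z | W=2.6] = 0.6 + (0.83)·(5.6/1.0)·(2.6 − (0.8)) = 0.6 + (4.648)·(1.8) = 8.9664.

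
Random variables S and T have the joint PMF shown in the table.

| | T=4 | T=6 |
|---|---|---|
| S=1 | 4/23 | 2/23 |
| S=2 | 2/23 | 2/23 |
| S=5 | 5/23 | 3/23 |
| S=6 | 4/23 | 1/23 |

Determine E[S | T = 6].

P(T = 6) = 8/23.
Σ S·P over the event = 1·(2/23) + 2·(2/23) + 5·(3/23) + 6·(1/23) = 27/23.
E[S | T = 6] = (27/23) / (8/23) = 27/8.

27/8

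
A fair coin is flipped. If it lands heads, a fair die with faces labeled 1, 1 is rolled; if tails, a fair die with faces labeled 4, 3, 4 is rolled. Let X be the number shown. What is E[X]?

E[X | heads] = (1+1)/2 = 1.
E[X | tails] = (4+3+4)/3 = 11/3.
E[X] = (1/2)·(1) + (1/2)·(11/3) = 7/3.

7/3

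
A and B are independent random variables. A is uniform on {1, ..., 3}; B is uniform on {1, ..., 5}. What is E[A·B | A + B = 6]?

Outcomes with A + B = 6: (1,5), (2,4), (3,3), each with probability 1/15.
E[A·B | A + B = 6] = (5 + 8 + 9) / 3 = 22/3.

22/3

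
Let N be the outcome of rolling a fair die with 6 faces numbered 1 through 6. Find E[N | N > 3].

Given N > 3, N is equally likely to be any of {4, 5, 6}.
E[N | N > 3] = (4 + 5 + 6) / 3 = 5.

5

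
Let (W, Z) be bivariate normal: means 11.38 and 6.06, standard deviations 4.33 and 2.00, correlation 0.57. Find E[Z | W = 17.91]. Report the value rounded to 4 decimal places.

For a bivariate normal, E[Z | W=x] = μ_Z + ρ·(σ_Z/σ_W)·(x − μ_W).
E[Z | W=17.91] = 6.06 + (0.57)·(2.00/4.33)·(17.91 − (11.38)) = 6.06 + (0.26328)·(6.53) = 7.7792.

7.7792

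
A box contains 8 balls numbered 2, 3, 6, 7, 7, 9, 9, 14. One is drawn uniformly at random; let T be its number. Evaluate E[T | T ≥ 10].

14

P(T ≥ 10) = 1/8.
Σ over the event: 14·1/8 = 7/4.
E[T | T ≥ 10] = (7/4) / (1/8) = 14.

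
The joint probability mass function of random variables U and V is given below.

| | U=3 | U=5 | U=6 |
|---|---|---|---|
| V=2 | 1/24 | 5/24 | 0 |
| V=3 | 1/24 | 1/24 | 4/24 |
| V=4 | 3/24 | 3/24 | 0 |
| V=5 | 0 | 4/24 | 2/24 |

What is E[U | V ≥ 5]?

P(V ≥ 5) = 1/4.
Summing U·P(U=x,V=y) over the conditioning event gives 4/3.
E[U | V ≥ 5] = (4/3) / (1/4) = 16/3.

16/3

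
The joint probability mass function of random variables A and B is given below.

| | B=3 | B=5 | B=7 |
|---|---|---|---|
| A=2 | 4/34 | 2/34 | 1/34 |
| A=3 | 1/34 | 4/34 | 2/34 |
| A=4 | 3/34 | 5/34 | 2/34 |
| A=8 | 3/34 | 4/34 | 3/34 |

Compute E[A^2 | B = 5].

76/3

P(B = 5) = 15/34.
Σ A^2·P over the event = 4·(2/34) + 9·(4/34) + 16·(5/34) + 64·(4/34) = 190/17.
E[A^2 | B = 5] = (190/17) / (15/34) = 76/3.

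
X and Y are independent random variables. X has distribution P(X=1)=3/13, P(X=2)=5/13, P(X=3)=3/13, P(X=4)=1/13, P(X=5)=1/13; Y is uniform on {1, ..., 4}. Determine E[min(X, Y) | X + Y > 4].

P(X + Y > 4) = 15/26.
Summing min(X,Y)·P(x,y) over outcomes with X + Y > 4 gives 67/52.
E[min(X, Y) | X + Y > 4] = (67/52) / (15/26) = 67/30.

67/30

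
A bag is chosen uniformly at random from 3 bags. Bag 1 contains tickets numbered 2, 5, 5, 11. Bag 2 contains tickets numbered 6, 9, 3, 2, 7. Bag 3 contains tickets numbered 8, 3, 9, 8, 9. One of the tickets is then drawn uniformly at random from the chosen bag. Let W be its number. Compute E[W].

371/60

E[W | bag 1] = (2+5+5+11)/4 = 23/4.
E[W | bag 2] = (6+9+3+2+7)/5 = 27/5.
E[W | bag 3] = (8+3+9+8+9)/5 = 37/5.
E[W] = (1/3)·(23/4) + (1/3)·(27/5) + (1/3)·(37/5) = 371/60.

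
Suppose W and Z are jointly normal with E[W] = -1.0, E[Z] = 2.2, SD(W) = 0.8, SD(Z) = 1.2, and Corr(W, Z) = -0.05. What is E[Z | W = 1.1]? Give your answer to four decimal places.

2.0425

E[Z | W=x] = μ_Z + ρ(σ_Z/σ_W)(x − μ_W) for jointly normal variables.
E[Z | W=1.1] = 2.2 + (-0.05)·(1.2/0.8)·(1.1 − (-1.0)) = 2.2 + (-0.075)·(2.1) = 2.0425.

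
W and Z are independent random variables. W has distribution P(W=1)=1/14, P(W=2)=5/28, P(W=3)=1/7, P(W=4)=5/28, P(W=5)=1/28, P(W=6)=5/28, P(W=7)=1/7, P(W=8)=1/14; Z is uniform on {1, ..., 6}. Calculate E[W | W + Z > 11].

P(W + Z > 11) = 19/168.
Summing W·P(x,y) over outcomes with W + Z > 11 gives 67/84.
E[W | W + Z > 11] = (67/84) / (19/168) = 134/19.

134/19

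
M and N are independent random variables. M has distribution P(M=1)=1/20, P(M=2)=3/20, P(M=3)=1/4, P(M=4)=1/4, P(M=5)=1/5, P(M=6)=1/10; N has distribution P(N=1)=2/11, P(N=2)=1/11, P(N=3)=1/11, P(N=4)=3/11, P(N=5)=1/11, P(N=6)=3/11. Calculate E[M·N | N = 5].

37/2

P(N = 5) = 1/11.
Summing MN·P(x,y) over outcomes with N = 5 gives 37/22.
E[M·N | N = 5] = (37/22) / (1/11) = 37/2.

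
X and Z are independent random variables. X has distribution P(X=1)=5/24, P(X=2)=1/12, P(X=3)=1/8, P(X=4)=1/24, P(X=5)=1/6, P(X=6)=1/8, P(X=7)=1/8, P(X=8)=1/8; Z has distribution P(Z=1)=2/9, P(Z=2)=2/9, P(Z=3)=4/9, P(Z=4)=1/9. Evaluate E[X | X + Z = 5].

P(X + Z = 5) = 7/72.
Summing X·P(x,y) over outcomes with X + Z = 5 gives 47/216.
E[X | X + Z = 5] = (47/216) / (7/72) = 47/21.

47/21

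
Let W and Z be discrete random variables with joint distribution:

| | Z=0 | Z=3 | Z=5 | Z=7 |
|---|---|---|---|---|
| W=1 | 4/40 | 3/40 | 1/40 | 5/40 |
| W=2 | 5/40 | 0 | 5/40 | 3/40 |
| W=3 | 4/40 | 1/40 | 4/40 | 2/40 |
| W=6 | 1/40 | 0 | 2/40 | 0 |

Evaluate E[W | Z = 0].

16/7

P(Z = 0) = 7/20.
Σ W·P over the event = 1·(4/40) + 2·(5/40) + 3·(4/40) + 6·(1/40) = 4/5.
E[W | Z = 0] = (4/5) / (7/20) = 16/7.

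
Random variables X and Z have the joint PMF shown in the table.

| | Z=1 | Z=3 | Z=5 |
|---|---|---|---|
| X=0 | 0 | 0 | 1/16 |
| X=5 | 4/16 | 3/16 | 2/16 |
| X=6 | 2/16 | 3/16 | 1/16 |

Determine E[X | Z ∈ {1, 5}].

P(Z ∈ {1, 5}) = 5/8.
Σ X·P over the event = 0·(1/16) + 5·(4/16) + 5·(2/16) + 6·(2/16) + 6·(1/16) = 3.
E[X | Z ∈ {1, 5}] = (3) / (5/8) = 24/5.

24/5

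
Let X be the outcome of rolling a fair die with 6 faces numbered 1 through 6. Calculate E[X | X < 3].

3/2

Given X < 3, X is equally likely to be any of {1, 2}.
E[X | X < 3] = (1 + 2) / 2 = 3/2.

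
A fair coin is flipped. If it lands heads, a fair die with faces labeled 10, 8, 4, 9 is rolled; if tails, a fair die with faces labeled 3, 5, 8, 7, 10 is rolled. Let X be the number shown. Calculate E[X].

E[X | heads] = (10+8+4+9)/4 = 31/4.
E[X | tails] = (3+5+8+7+10)/5 = 33/5.
By the law of total expectation,
E[X] = (1/2)·(31/4) + (1/2)·(33/5) = 287/40.

287/40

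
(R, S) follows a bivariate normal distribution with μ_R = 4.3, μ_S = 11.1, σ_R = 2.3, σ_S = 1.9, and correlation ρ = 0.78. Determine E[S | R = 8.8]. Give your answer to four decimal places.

13.9996

E[S | R=x] = μ_S + ρ(σ_S/σ_R)(x − μ_R) for jointly normal variables.
E[S | R=8.8] = 11.1 + (0.78)·(1.9/2.3)·(8.8 − (4.3)) = 11.1 + (0.64435)·(4.5) = 13.9996.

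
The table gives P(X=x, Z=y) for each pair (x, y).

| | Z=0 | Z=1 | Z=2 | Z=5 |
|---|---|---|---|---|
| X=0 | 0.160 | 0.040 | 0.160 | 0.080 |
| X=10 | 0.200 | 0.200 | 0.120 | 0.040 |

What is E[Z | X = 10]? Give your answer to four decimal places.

P(X = 10) = 0.560.
Σ Z·P over the event = 0·(0.200) + 1·(0.200) + 2·(0.120) + 5·(0.040) = 0.640.
E[Z | X = 10] = (0.640) / (0.560) = 1.1429.

1.1429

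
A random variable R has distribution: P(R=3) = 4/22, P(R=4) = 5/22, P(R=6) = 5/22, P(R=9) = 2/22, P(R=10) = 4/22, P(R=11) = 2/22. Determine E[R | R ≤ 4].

P(R ≤ 4) = 9/22.
Σ over the event: 3·2/11 + 4·5/22 = 16/11.
E[R | R ≤ 4] = (16/11) / (9/22) = 32/9.

32/9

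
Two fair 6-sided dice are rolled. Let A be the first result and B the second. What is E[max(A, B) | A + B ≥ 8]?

83/15

P(A + B ≥ 8) = 5/12.
Summing max(A,B)·P(x,y) over outcomes with A + B ≥ 8 gives 83/36.
E[max(A, B) | A + B ≥ 8] = (83/36) / (5/12) = 83/15.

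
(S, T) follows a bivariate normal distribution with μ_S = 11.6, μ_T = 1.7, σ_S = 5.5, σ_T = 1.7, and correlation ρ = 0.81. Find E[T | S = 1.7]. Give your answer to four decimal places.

-0.7786

E[T | S=x] = μ_T + ρ(σ_T/σ_S)(x − μ_S) for jointly normal variables.
E[T | S=1.7] = 1.7 + (0.81)·(1.7/5.5)·(1.7 − (11.6)) = 1.7 + (0.25036)·(-9.9) = -0.7786.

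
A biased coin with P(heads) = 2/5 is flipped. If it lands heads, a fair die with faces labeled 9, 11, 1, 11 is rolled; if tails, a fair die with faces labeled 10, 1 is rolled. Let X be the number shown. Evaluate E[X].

13/2

E[X | heads] = (9+11+1+11)/4 = 8.
E[X | tails] = (10+1)/2 = 11/2.
E[X] = (2/5)·(8) + (3/5)·(11/2) = 13/2.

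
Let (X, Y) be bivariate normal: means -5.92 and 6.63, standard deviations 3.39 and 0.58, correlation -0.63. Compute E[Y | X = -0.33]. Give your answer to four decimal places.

6.0275

The regression of Y on X has slope ρ·σ_Y/σ_X and passes through (μ_X, μ_Y).
E[Y | X=-0.33] = 6.63 + (-0.63)·(0.58/3.39)·(-0.33 − (-5.92)) = 6.63 + (-0.10779)·(5.59) = 6.0275.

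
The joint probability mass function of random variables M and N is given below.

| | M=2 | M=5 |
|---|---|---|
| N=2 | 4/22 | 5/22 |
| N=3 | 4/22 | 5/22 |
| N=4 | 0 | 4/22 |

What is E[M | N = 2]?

11/3

P(N = 2) = 9/22.
Σ M·P over the event = 2·(4/22) + 5·(5/22) = 3/2.
E[M | N = 2] = (3/2) / (9/22) = 11/3.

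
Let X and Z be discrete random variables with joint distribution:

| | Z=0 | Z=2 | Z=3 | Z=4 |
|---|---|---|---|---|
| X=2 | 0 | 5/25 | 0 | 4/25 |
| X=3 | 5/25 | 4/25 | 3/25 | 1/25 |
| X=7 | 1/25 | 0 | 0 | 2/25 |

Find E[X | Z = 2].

P(Z = 2) = 9/25.
Σ X·P over the event = 2·(5/25) + 3·(4/25) = 22/25.
E[X | Z = 2] = (22/25) / (9/25) = 22/9.

22/9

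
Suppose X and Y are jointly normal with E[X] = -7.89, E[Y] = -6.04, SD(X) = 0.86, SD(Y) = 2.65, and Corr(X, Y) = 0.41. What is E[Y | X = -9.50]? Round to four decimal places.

-8.0740

For a bivariate normal, E[Y | X=x] = μ_Y + ρ·(σ_Y/σ_X)·(x − μ_X).
E[Y | X=-9.50] = -6.04 + (0.41)·(2.65/0.86)·(-9.50 − (-7.89)) = -6.04 + (1.26337)·(-1.61) = -8.0740.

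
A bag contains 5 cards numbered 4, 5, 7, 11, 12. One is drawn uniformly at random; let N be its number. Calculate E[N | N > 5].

10

P(N > 5) = 3/5.
Σ over the event: 7·1/5 + 11·1/5 + 12·1/5 = 6.
E[N | N > 5] = (6) / (3/5) = 10.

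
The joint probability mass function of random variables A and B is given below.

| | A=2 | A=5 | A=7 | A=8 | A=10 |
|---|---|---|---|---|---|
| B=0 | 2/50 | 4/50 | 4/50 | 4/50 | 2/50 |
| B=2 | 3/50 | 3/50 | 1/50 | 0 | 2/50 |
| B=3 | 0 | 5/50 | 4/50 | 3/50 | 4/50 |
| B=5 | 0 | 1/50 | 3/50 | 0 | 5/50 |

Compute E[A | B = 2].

P(B = 2) = 9/50.
Σ A·P over the event = 2·(3/50) + 5·(3/50) + 7·(1/50) + 10·(2/50) = 24/25.
E[A | B = 2] = (24/25) / (9/50) = 16/3.

16/3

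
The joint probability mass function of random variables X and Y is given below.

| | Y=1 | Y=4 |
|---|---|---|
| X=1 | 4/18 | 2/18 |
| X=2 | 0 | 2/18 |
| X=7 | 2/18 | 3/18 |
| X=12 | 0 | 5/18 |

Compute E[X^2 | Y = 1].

17

P(Y = 1) = 1/3.
Summing X^2·P(X=x,Y=y) over the conditioning event gives 17/3.
E[X^2 | Y = 1] = (17/3) / (1/3) = 17.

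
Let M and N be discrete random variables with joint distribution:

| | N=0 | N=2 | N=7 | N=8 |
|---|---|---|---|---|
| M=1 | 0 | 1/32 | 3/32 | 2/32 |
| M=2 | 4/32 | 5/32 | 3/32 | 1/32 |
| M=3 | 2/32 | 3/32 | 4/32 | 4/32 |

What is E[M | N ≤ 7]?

11/5

P(N ≤ 7) = 25/32.
Σ M·P over the event = 1·(1/32) + 1·(3/32) + 2·(4/32) + 2·(5/32) + 2·(3/32) + 3·(2/32) + 3·(3/32) + 3·(4/32) = 55/32.
E[M | N ≤ 7] = (55/32) / (25/32) = 11/5.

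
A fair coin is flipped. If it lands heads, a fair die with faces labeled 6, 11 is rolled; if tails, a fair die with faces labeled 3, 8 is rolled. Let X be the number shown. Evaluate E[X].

E[X | heads] = (6+11)/2 = 17/2.
E[X | tails] = (3+8)/2 = 11/2.
By the law of total expectation,
E[X] = (1/2)·(17/2) + (1/2)·(11/2) = 7.

7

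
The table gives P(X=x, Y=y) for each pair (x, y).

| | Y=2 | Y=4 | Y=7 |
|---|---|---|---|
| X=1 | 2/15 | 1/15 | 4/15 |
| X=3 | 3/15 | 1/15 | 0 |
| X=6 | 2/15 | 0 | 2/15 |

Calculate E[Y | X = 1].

36/7

P(X = 1) = 7/15.
Σ Y·P over the event = 2·(2/15) + 4·(1/15) + 7·(4/15) = 12/5.
E[Y | X = 1] = (12/5) / (7/15) = 36/7.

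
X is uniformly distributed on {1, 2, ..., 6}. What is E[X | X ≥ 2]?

Given X ≥ 2, X is equally likely to be any of {2, 3, 4, 5, 6}.
E[X | X ≥ 2] = (2 + 3 + 4 + 5 + 6) / 5 = 4.

4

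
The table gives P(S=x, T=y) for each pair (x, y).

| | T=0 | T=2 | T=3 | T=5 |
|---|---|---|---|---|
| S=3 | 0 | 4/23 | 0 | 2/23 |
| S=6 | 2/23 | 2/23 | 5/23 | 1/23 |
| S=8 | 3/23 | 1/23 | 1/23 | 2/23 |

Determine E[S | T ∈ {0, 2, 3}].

53/9

P(T ∈ {0, 2, 3}) = 18/23.
Σ S·P over the event = 3·(4/23) + 6·(2/23) + 6·(2/23) + 6·(5/23) + 8·(3/23) + 8·(1/23) + 8·(1/23) = 106/23.
E[S | T ∈ {0, 2, 3}] = (106/23) / (18/23) = 53/9.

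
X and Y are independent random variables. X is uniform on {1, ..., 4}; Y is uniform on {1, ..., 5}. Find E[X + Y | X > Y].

P(X > Y) = 3/10.
Summing (X+Y)·P(x,y) over outcomes with X > Y gives 3/2.
E[X + Y | X > Y] = (3/2) / (3/10) = 5.

5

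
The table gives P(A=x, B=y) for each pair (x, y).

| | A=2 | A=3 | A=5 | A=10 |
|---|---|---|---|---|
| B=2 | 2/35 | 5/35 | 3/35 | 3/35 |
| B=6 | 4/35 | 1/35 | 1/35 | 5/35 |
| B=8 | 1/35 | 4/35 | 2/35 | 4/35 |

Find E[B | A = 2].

36/7

P(A = 2) = 1/5.
Σ B·P over the event = 2·(2/35) + 6·(4/35) + 8·(1/35) = 36/35.
E[B | A = 2] = (36/35) / (1/5) = 36/7.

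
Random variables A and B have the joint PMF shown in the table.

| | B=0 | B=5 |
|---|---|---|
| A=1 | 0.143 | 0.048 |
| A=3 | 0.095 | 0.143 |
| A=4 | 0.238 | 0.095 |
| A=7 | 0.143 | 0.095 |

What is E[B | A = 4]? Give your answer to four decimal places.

1.4264

P(A = 4) = 0.333.
Summing B·P(A=x,B=y) over the conditioning event gives 0.475.
E[B | A = 4] = (0.475) / (0.333) = 1.4264.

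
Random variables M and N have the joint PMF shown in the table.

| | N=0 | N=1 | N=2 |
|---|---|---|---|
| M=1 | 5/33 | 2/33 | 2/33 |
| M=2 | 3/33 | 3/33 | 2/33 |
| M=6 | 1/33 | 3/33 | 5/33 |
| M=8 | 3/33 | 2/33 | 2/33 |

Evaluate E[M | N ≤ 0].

P(N ≤ 0) = 4/11.
Σ M·P over the event = 1·(5/33) + 2·(3/33) + 6·(1/33) + 8·(3/33) = 41/33.
E[M | N ≤ 0] = (41/33) / (4/11) = 41/12.

41/12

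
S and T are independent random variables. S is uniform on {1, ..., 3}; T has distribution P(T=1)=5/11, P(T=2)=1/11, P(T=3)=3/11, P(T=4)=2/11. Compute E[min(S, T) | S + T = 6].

13/5

P(S + T = 6) = 5/33.
Summing min(S,T)·P(x,y) over outcomes with S + T = 6 gives 13/33.
E[min(S, T) | S + T = 6] = (13/33) / (5/33) = 13/5.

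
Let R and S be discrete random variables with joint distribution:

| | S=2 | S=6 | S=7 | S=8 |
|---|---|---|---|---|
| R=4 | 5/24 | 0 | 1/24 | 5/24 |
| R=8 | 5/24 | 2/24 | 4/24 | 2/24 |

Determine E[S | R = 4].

57/11

P(R = 4) = 11/24.
Σ S·P over the event = 2·(5/24) + 7·(1/24) + 8·(5/24) = 19/8.
E[S | R = 4] = (19/8) / (11/24) = 57/11.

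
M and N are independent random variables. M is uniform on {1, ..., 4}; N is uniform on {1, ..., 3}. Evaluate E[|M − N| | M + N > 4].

4/3

P(M + N > 4) = 1/2.
Summing |M−N|·P(x,y) over outcomes with M + N > 4 gives 2/3.
E[|M − N| | M + N > 4] = (2/3) / (1/2) = 4/3.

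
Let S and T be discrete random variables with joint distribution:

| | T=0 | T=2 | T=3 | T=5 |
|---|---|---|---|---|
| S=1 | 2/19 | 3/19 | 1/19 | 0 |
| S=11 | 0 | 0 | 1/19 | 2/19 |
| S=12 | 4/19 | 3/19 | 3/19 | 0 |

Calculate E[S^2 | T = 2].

P(T = 2) = 6/19.
Σ S^2·P over the event = 1·(3/19) + 144·(3/19) = 435/19.
E[S^2 | T = 2] = (435/19) / (6/19) = 145/2.

145/2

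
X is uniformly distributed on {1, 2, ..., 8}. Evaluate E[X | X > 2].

Given X > 2, X is equally likely to be any of {3, 4, 5, 6, 7, 8}.
E[X | X > 2] = (3 + 4 + 5 + 6 + 7 + 8) / 6 = 11/2.

11/2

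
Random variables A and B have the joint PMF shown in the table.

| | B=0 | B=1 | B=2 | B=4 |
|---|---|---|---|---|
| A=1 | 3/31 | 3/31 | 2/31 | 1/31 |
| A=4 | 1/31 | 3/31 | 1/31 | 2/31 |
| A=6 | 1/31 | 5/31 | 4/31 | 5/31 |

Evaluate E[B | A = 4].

13/7

P(A = 4) = 7/31.
Σ B·P over the event = 0·(1/31) + 1·(3/31) + 2·(1/31) + 4·(2/31) = 13/31.
E[B | A = 4] = (13/31) / (7/31) = 13/7.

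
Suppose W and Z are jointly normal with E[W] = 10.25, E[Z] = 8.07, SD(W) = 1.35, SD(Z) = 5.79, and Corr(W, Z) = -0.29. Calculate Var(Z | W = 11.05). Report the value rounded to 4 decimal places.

For a bivariate normal, Var(Z | W=x) = σ_Z²(1 − ρ²).
Var(Z | W=11.05) = (5.79)²·(1 − (-0.29)²) = 33.5241·0.9159 = 30.7047.

30.7047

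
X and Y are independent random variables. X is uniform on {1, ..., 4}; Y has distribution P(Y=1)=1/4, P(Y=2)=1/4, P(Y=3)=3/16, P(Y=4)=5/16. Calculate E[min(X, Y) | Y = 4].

P(Y = 4) = 5/16.
Summing min(X,Y)·P(x,y) over outcomes with Y = 4 gives 25/32.
E[min(X, Y) | Y = 4] = (25/32) / (5/16) = 5/2.

5/2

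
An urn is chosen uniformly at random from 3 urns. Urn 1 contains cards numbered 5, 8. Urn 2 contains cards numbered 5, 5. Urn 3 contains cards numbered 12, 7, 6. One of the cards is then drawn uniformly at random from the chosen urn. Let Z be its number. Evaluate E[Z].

119/18

E[Z | urn 1] = (5+8)/2 = 13/2.
E[Z | urn 2] = (5+5)/2 = 5.
E[Z | urn 3] = (12+7+6)/3 = 25/3.
By the law of total expectation,
E[Z] = (1/3)·(13/2) + (1/3)·(5) + (1/3)·(25/3) = 119/18.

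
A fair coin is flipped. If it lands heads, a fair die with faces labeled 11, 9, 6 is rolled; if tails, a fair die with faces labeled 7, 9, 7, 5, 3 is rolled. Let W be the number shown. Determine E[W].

223/30

E[W | heads] = (11+9+6)/3 = 26/3.
E[W | tails] = (7+9+7+5+3)/5 = 31/5.
E[W] = (1/2)·(26/3) + (1/2)·(31/5) = 223/30.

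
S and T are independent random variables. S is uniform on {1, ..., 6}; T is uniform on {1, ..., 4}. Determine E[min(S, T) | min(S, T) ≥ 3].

27/8

Outcomes with min(S, T) ≥ 3: (3,3), (3,4), (4,3), (4,4), (5,3), (5,4), (6,3), (6,4), each with probability 1/24.
E[min(S, T) | min(S, T) ≥ 3] = (3 + 3 + 3 + 4 + 3 + 4 + 3 + 4) / 8 = 27/8.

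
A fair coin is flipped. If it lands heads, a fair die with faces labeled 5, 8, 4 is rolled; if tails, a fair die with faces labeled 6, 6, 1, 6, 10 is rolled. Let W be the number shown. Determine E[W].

86/15

E[W | heads] = (5+8+4)/3 = 17/3.
E[W | tails] = (6+6+1+6+10)/5 = 29/5.
E[W] = (1/2)·(17/3) + (1/2)·(29/5) = 86/15.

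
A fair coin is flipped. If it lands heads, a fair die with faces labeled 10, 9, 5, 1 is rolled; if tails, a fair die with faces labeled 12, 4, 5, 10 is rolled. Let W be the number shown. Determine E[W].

E[W | heads] = (10+9+5+1)/4 = 25/4.
E[W | tails] = (12+4+5+10)/4 = 31/4.
By the law of total expectation,
E[W] = (1/2)·(25/4) + (1/2)·(31/4) = 7.

7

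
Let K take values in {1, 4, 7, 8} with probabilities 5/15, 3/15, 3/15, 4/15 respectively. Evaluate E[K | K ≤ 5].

17/8

P(K ≤ 5) = 8/15.
Σ over the event: 1·1/3 + 4·1/5 = 17/15.
E[K | K ≤ 5] = (17/15) / (8/15) = 17/8.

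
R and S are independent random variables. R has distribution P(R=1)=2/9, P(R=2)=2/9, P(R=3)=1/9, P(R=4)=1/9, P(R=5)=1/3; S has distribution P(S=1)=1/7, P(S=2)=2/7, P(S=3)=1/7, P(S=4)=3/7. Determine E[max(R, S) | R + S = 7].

P(R + S = 7) = 10/63.
Summing max(R,S)·P(x,y) over outcomes with R + S = 7 gives 46/63.
E[max(R, S) | R + S = 7] = (46/63) / (10/63) = 23/5.

23/5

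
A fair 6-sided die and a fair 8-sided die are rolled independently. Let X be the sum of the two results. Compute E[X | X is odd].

8

P(X is odd) = 1/2.
Σ over the event: 3·1/24 + 5·1/12 + 7·1/8 + 9·1/8 + 11·1/12 + 13·1/24 = 4.
E[X | X is odd] = (4) / (1/2) = 8.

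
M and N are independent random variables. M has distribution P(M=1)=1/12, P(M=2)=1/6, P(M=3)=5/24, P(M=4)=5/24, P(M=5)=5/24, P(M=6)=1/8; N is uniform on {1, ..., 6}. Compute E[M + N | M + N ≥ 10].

P(M + N ≥ 10) = 1/6.
Summing (M+N)·P(x,y) over outcomes with M + N ≥ 10 gives 127/72.
E[M + N | M + N ≥ 10] = (127/72) / (1/6) = 127/12.

127/12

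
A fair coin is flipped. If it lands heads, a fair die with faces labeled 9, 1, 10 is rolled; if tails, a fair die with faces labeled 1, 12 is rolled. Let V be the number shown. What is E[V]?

79/12

E[V | heads] = (9+1+10)/3 = 20/3.
E[V | tails] = (1+12)/2 = 13/2.
By the law of total expectation,
E[V] = (1/2)·(20/3) + (1/2)·(13/2) = 79/12.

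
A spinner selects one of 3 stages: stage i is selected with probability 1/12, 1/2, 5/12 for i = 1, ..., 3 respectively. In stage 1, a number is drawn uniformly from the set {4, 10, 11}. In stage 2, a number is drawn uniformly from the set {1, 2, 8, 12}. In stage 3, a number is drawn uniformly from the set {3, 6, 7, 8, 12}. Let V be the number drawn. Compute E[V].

E[V | stage 1] = (4+10+11)/3 = 25/3.
E[V | stage 2] = (1+2+8+12)/4 = 23/4.
E[V | stage 3] = (3+6+7+8+12)/5 = 36/5.
By the law of total expectation,
E[V] = (1/12)·(25/3) + (1/2)·(23/4) + (5/12)·(36/5) = 473/72.

473/72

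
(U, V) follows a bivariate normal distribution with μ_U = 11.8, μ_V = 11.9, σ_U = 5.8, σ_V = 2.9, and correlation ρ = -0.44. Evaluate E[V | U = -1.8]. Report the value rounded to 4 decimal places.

The regression of V on U has slope ρ·σ_V/σ_U and passes through (μ_U, μ_V).
E[V | U=-1.8] = 11.9 + (-0.44)·(2.9/5.8)·(-1.8 − (11.8)) = 11.9 + (-0.22)·(-13.6) = 14.8920.

14.8920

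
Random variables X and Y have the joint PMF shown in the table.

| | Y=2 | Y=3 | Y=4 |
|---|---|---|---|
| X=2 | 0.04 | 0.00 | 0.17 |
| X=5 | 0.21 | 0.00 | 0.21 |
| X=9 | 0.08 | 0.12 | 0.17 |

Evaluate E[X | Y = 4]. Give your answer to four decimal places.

5.3091

P(Y = 4) = 0.55.
Σ X·P over the event = 2·(0.17) + 5·(0.21) + 9·(0.17) = 2.92.
E[X | Y = 4] = (2.92) / (0.55) = 5.3091.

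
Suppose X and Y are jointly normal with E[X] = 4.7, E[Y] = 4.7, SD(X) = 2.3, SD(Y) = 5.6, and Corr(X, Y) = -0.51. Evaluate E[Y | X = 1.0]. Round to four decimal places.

9.2944

E[Y | X=x] = μ_Y + ρ(σ_Y/σ_X)(x − μ_X) for jointly normal variables.
E[Y | X=1.0] = 4.7 + (-0.51)·(5.6/2.3)·(1.0 − (4.7)) = 4.7 + (-1.24174)·(-3.7) = 9.2944.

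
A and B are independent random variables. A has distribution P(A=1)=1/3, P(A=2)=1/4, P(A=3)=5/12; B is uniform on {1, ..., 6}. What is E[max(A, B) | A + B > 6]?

132/25

P(A + B > 6) = 25/72.
Summing max(A,B)·P(x,y) over outcomes with A + B > 6 gives 11/6.
E[max(A, B) | A + B > 6] = (11/6) / (25/72) = 132/25.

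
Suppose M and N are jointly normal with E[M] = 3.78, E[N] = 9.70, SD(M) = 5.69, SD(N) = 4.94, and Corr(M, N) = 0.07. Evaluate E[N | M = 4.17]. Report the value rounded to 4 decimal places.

For a bivariate normal, E[N | M=x] = μ_N + ρ·(σ_N/σ_M)·(x − μ_M).
E[N | M=4.17] = 9.70 + (0.07)·(4.94/5.69)·(4.17 − (3.78)) = 9.70 + (0.060773)·(0.39) = 9.7237.

9.7237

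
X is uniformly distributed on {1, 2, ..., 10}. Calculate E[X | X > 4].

15/2

Given X > 4, X is equally likely to be any of {5, 6, 7, 8, 9, 10}.
E[X | X > 4] = (5 + 6 + 7 + 8 + 9 + 10) / 6 = 15/2.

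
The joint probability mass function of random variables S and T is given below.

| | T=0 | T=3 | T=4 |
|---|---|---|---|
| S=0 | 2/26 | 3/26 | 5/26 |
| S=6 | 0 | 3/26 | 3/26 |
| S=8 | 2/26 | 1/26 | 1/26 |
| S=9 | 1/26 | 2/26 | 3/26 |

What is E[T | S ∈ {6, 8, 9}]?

P(S ∈ {6, 8, 9}) = 8/13.
Summing T·P(S=x,T=y) over the conditioning event gives 23/13.
E[T | S ∈ {6, 8, 9}] = (23/13) / (8/13) = 23/8.

23/8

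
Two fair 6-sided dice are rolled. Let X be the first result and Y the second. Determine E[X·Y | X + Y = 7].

28/3

Outcomes with X + Y = 7: (1,6), (2,5), (3,4), (4,3), (5,2), (6,1), each with probability 1/36.
E[X·Y | X + Y = 7] = (6 + 10 + 12 + 12 + 10 + 6) / 6 = 28/3.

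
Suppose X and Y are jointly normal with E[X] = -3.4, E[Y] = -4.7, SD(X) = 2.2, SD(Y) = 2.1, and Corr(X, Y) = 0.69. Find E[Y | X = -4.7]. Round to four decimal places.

-5.5562

For a bivariate normal, E[Y | X=x] = μ_Y + ρ·(σ_Y/σ_X)·(x − μ_X).
E[Y | X=-4.7] = -4.7 + (0.69)·(2.1/2.2)·(-4.7 − (-3.4)) = -4.7 + (0.65864)·(-1.3) = -5.5562.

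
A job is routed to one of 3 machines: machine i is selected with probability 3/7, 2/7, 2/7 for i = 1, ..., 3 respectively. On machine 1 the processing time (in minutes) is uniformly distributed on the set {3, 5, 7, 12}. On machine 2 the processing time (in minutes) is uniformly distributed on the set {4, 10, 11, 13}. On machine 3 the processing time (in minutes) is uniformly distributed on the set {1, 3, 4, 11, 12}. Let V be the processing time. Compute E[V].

E[V | machine 1] = (3+5+7+12)/4 = 27/4.
E[V | machine 2] = (4+10+11+13)/4 = 19/2.
E[V | machine 3] = (1+3+4+11+12)/5 = 31/5.
E[V] = (3/7)·(27/4) + (2/7)·(19/2) + (2/7)·(31/5) = 1033/140.

1033/140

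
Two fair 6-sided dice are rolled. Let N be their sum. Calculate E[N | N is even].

7

P(N is even) = 1/2.
Σ over the event: 2·1/36 + 4·1/12 + 6·5/36 + 8·5/36 + 10·1/12 + 12·1/36 = 7/2.
E[N | N is even] = (7/2) / (1/2) = 7.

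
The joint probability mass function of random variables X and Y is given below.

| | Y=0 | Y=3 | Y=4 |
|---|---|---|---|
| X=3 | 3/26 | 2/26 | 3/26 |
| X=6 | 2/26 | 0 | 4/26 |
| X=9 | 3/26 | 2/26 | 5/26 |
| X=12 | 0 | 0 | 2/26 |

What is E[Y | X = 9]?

P(X = 9) = 5/13.
Σ Y·P over the event = 0·(3/26) + 3·(2/26) + 4·(5/26) = 1.
E[Y | X = 9] = (1) / (5/13) = 13/5.

13/5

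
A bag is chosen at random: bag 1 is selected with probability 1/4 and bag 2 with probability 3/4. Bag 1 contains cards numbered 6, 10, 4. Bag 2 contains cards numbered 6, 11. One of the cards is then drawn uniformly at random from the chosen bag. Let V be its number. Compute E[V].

E[V | bag 1] = (6+10+4)/3 = 20/3.
E[V | bag 2] = (6+11)/2 = 17/2.
By the law of total expectation,
E[V] = (1/4)·(20/3) + (3/4)·(17/2) = 193/24.

193/24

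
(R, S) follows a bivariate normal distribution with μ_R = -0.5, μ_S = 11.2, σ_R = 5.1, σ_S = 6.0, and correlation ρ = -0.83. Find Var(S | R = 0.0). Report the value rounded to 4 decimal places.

The conditional variance in a bivariate normal is σ_S²(1 − ρ²), independent of x.
Var(S | R=0.0) = (6.0)²·(1 − (-0.83)²) = 36·0.3111 = 11.1996.

11.1996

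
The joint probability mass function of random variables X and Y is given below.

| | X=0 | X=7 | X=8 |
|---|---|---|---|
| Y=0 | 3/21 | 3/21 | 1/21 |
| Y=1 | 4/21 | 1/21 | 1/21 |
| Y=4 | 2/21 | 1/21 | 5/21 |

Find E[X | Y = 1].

P(Y = 1) = 2/7.
Σ X·P over the event = 0·(4/21) + 7·(1/21) + 8·(1/21) = 5/7.
E[X | Y = 1] = (5/7) / (2/7) = 5/2.

5/2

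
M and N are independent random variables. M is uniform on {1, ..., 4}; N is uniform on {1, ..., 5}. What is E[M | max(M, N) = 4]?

22/7

Outcomes with max(M, N) = 4: (1,4), (2,4), (3,4), (4,1), (4,2), (4,3), (4,4), each with probability 1/20.
E[M | max(M, N) = 4] = (1 + 2 + 3 + 4 + 4 + 4 + 4) / 7 = 22/7.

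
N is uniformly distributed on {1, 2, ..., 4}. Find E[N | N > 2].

7/2

Given N > 2, N is equally likely to be any of {3, 4}.
E[N | N > 2] = (3 + 4) / 2 = 7/2.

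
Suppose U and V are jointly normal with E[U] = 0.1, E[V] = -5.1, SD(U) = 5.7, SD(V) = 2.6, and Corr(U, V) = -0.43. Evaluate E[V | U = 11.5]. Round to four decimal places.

-7.3360

For a bivariate normal, E[V | U=x] = μ_V + ρ·(σ_V/σ_U)·(x − μ_U).
E[V | U=11.5] = -5.1 + (-0.43)·(2.6/5.7)·(11.5 − (0.1)) = -5.1 + (-0.19614)·(11.4) = -7.3360.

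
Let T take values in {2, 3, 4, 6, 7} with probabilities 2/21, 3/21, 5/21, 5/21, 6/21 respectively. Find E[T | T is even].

P(T is even) = 4/7.
Σ over the event: 2·2/21 + 4·5/21 + 6·5/21 = 18/7.
E[T | T is even] = (18/7) / (4/7) = 9/2.

9/2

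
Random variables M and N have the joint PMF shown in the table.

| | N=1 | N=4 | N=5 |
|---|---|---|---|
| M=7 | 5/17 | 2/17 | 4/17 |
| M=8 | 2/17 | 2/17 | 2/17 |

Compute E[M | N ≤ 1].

P(N ≤ 1) = 7/17.
Σ M·P over the event = 7·(5/17) + 8·(2/17) = 3.
E[M | N ≤ 1] = (3) / (7/17) = 51/7.

51/7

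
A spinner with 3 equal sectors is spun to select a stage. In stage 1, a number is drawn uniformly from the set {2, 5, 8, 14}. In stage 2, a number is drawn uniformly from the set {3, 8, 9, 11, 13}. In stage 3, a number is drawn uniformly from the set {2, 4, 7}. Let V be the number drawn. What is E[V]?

1223/180

E[V | stage 1] = (2+5+8+14)/4 = 29/4.
E[V | stage 2] = (3+8+9+11+13)/5 = 44/5.
E[V | stage 3] = (2+4+7)/3 = 13/3.
By the law of total expectation,
E[V] = (1/3)·(29/4) + (1/3)·(44/5) + (1/3)·(13/3) = 1223/180.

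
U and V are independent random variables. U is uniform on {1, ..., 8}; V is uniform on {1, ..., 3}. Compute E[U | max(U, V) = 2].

Outcomes with max(U, V) = 2: (1,2), (2,1), (2,2), each with probability 1/24.
E[U | max(U, V) = 2] = (1 + 2 + 2) / 3 = 5/3.

5/3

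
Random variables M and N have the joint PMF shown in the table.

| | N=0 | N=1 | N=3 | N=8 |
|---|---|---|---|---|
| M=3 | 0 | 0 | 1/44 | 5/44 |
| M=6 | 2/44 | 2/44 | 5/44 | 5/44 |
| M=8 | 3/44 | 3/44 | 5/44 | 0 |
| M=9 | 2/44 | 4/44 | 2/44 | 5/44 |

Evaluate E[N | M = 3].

43/6

P(M = 3) = 3/22.
Σ N·P over the event = 3·(1/44) + 8·(5/44) = 43/44.
E[N | M = 3] = (43/44) / (3/22) = 43/6.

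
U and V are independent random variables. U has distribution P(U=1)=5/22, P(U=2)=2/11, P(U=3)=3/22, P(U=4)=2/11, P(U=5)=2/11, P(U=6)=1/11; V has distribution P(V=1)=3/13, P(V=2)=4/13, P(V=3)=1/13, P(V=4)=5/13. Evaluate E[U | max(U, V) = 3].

P(max(U, V) = 3) = 3/26.
Summing U·P(x,y) over outcomes with max(U, V) = 3 gives 85/286.
E[U | max(U, V) = 3] = (85/286) / (3/26) = 85/33.

85/33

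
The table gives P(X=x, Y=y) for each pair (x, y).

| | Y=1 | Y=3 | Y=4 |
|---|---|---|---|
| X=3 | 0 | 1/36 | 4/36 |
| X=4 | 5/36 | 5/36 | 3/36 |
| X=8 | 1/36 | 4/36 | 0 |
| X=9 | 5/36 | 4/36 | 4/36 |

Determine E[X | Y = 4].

60/11

P(Y = 4) = 11/36.
Σ X·P over the event = 3·(4/36) + 4·(3/36) + 9·(4/36) = 5/3.
E[X | Y = 4] = (5/3) / (11/36) = 60/11.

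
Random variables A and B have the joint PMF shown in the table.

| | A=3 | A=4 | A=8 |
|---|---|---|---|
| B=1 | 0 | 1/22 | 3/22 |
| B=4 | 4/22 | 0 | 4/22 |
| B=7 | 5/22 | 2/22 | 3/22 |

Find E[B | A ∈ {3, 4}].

11/2

P(A ∈ {3, 4}) = 6/11.
Σ B·P over the event = 4·(4/22) + 7·(5/22) + 1·(1/22) + 7·(2/22) = 3.
E[B | A ∈ {3, 4}] = (3) / (6/11) = 11/2.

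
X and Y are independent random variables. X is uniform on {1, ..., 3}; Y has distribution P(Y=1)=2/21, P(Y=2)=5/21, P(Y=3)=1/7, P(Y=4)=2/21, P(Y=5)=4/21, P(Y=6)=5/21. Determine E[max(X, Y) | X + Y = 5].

16/5

P(X + Y = 5) = 10/63.
Summing max(X,Y)·P(x,y) over outcomes with X + Y = 5 gives 32/63.
E[max(X, Y) | X + Y = 5] = (32/63) / (10/63) = 16/5.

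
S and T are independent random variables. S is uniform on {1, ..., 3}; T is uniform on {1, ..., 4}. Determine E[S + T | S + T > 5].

Outcomes with S + T > 5: (2,4), (3,3), (3,4), each with probability 1/12.
E[S + T | S + T > 5] = (6 + 6 + 7) / 3 = 19/3.

19/3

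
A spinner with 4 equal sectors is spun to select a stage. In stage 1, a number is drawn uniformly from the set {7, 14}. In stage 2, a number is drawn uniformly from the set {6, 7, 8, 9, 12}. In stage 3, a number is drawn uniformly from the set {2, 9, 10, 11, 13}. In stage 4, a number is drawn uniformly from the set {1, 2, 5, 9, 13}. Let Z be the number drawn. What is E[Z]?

E[Z | stage 1] = (7+14)/2 = 21/2.
E[Z | stage 2] = (6+7+8+9+12)/5 = 42/5.
E[Z | stage 3] = (2+9+10+11+13)/5 = 9.
E[Z | stage 4] = (1+2+5+9+13)/5 = 6.
E[Z] = (1/4)·(21/2) + (1/4)·(42/5) + (1/4)·(9) + (1/4)·(6) = 339/40.

339/40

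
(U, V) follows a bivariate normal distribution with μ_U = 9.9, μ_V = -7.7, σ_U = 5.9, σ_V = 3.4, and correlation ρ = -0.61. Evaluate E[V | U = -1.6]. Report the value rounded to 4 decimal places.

E[V | U=x] = μ_V + ρ(σ_V/σ_U)(x − μ_U) for jointly normal variables.
E[V | U=-1.6] = -7.7 + (-0.61)·(3.4/5.9)·(-1.6 − (9.9)) = -7.7 + (-0.351525)·(-11.5) = -3.6575.

-3.6575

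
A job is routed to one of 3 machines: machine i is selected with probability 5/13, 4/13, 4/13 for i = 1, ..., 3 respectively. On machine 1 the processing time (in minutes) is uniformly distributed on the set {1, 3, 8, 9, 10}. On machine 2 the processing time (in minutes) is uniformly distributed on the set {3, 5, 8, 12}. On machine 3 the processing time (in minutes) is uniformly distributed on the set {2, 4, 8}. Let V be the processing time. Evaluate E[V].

233/39

E[V | machine 1] = (1+3+8+9+10)/5 = 31/5.
E[V | machine 2] = (3+5+8+12)/4 = 7.
E[V | machine 3] = (2+4+8)/3 = 14/3.
E[V] = (5/13)·(31/5) + (4/13)·(7) + (4/13)·(14/3) = 233/39.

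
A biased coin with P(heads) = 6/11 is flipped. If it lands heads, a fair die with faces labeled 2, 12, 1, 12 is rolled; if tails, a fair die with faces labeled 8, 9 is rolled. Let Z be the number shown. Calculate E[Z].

83/11

E[Z | heads] = (2+12+1+12)/4 = 27/4.
E[Z | tails] = (8+9)/2 = 17/2.
E[Z] = (6/11)·(27/4) + (5/11)·(17/2) = 83/11.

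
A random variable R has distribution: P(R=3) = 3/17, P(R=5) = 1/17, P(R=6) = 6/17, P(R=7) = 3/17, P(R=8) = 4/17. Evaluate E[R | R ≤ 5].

7/2

P(R ≤ 5) = 4/17.
Σ over the event: 3·3/17 + 5·1/17 = 14/17.
E[R | R ≤ 5] = (14/17) / (4/17) = 7/2.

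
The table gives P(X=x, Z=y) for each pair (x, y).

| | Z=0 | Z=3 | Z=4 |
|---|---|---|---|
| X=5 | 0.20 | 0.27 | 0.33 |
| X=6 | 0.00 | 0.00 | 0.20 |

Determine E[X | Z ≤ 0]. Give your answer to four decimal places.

5.0000

P(Z ≤ 0) = 0.20.
Σ X·P over the event = 5·(0.20) = 1.00.
E[X | Z ≤ 0] = (1.00) / (0.20) = 5.0000.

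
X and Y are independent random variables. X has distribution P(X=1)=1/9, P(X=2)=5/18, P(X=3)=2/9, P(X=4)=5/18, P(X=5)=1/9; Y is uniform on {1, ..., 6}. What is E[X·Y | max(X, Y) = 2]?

P(max(X, Y) = 2) = 1/9.
Summing XY·P(x,y) over outcomes with max(X, Y) = 2 gives 17/54.
E[X·Y | max(X, Y) = 2] = (17/54) / (1/9) = 17/6.

17/6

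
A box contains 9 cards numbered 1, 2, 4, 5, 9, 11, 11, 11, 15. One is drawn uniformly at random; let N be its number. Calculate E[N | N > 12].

15

P(N > 12) = 1/9.
Σ over the event: 15·1/9 = 5/3.
E[N | N > 12] = (5/3) / (1/9) = 15.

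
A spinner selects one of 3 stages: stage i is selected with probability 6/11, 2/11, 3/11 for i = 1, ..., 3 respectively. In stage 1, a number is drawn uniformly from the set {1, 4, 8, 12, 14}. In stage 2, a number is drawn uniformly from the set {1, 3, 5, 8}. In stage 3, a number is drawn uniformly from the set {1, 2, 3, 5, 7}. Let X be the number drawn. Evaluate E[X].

E[X | stage 1] = (1+4+8+12+14)/5 = 39/5.
E[X | stage 2] = (1+3+5+8)/4 = 17/4.
E[X | stage 3] = (1+2+3+5+7)/5 = 18/5.
E[X] = (6/11)·(39/5) + (2/11)·(17/4) + (3/11)·(18/5) = 661/110.

661/110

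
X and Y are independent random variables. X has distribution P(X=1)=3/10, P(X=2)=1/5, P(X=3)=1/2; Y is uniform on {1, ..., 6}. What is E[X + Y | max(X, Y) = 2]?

23/7

P(max(X, Y) = 2) = 7/60.
Summing (X+Y)·P(x,y) over outcomes with max(X, Y) = 2 gives 23/60.
E[X + Y | max(X, Y) = 2] = (23/60) / (7/60) = 23/7.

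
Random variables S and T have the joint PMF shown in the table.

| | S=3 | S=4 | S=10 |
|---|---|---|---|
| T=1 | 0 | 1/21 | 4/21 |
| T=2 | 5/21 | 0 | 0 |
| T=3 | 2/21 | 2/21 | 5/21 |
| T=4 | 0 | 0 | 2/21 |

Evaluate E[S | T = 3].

64/9

P(T = 3) = 3/7.
Σ S·P over the event = 3·(2/21) + 4·(2/21) + 10·(5/21) = 64/21.
E[S | T = 3] = (64/21) / (3/7) = 64/9.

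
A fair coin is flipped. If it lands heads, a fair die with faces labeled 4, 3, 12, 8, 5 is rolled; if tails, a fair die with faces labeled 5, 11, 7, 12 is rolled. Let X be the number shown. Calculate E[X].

303/40

E[X | heads] = (4+3+12+8+5)/5 = 32/5.
E[X | tails] = (5+11+7+12)/4 = 35/4.
By the law of total expectation,
E[X] = (1/2)·(32/5) + (1/2)·(35/4) = 303/40.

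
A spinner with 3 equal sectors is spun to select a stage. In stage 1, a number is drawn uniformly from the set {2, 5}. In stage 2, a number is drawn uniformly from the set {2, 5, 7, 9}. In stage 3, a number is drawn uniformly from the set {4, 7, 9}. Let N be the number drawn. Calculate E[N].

E[N | stage 1] = (2+5)/2 = 7/2.
E[N | stage 2] = (2+5+7+9)/4 = 23/4.
E[N | stage 3] = (4+7+9)/3 = 20/3.
E[N] = (1/3)·(7/2) + (1/3)·(23/4) + (1/3)·(20/3) = 191/36.

191/36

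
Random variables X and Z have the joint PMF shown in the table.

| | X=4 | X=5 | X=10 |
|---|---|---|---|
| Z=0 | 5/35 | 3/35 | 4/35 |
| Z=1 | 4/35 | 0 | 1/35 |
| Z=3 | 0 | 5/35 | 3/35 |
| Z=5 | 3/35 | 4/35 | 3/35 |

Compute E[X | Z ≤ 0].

P(Z ≤ 0) = 12/35.
Σ X·P over the event = 4·(5/35) + 5·(3/35) + 10·(4/35) = 15/7.
E[X | Z ≤ 0] = (15/7) / (12/35) = 25/4.

25/4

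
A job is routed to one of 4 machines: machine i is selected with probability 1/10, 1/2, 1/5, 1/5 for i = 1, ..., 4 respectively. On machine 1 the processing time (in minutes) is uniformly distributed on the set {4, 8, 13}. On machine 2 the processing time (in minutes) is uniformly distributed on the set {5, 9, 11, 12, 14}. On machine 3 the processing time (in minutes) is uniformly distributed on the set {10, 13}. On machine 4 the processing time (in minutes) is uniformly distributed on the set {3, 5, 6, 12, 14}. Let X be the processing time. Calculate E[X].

59/6

E[X | machine 1] = (4+8+13)/3 = 25/3.
E[X | machine 2] = (5+9+11+12+14)/5 = 51/5.
E[X | machine 3] = (10+13)/2 = 23/2.
E[X | machine 4] = (3+5+6+12+14)/5 = 8.
By the law of total expectation,
E[X] = (1/10)·(25/3) + (1/2)·(51/5) + (1/5)·(23/2) + (1/5)·(8) = 59/6.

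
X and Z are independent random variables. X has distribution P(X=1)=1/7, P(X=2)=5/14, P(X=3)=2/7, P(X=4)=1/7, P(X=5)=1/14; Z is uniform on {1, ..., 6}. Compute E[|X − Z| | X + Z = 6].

P(X + Z = 6) = 1/6.
Summing |X−Z|·P(x,y) over outcomes with X + Z = 6 gives 13/42.
E[|X − Z| | X + Z = 6] = (13/42) / (1/6) = 13/7.

13/7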